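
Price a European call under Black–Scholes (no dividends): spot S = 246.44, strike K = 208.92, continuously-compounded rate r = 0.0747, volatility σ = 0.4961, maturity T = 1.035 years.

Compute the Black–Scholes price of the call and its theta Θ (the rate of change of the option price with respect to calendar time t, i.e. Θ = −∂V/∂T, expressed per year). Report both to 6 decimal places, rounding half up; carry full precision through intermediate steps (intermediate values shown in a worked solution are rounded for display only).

σ√T = 0.4961·√1.035 = 0.504707
d₁ = (ln(S/K) + (r+σ²/2)T) / (σ√T) = (ln(246.44/208.92) + (0.0747+0.4961²/2)·1.035) / 0.504707 = (0.165167 + 0.204679) / 0.504707 = 0.732794
d₂ = d₁ − σ√T = 0.732794 − 0.504707 = 0.228087
e^{−rT} = e^{−0.0747·1.035} = 0.925599
N(d₁) = 0.768158,  N(d₂) = 0.590211
Call price V = S·N(d₁) − K·e^{−rT}·N(d₂) = 189.304840 − 114.132618 = 75.172222
φ(d₁) = (1/√(2π))·e^{−d₁²/2} = 0.305004
Θ = −S·φ(d₁)·σ/(2√T) − r·K·e^{−rT}·N(d₂) = −18.326735 − 8.525707 = -26.852442

price = 75.172222
Θ = -26.852442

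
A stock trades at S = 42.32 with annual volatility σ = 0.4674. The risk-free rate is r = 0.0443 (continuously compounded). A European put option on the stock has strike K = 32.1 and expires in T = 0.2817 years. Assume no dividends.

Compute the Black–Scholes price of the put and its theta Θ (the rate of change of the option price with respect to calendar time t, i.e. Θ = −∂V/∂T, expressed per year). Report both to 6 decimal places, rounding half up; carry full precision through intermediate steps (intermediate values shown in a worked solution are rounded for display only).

σ√T = 0.4674·√0.2817 = 0.248075
d₁ = (ln(S/K) + (r+σ²/2)T) / (σ√T) = (ln(42.32/32.1) + (0.0443+0.4674²/2)·0.2817) / 0.248075 = (0.276404 + 0.043250) / 0.248075 = 1.288538
d₂ = d₁ − σ√T = 1.288538 − 0.248075 = 1.040464
e^{−rT} = e^{−0.0443·0.2817} = 0.987598
N(−d₁) = 0.098779,  N(−d₂) = 0.149062
Put price V = K·e^{−rT}·N(−d₂) − S·N(−d₁) = 4.725555 − 4.180340 = 0.545216
φ(d₁) = (1/√(2π))·e^{−d₁²/2} = 0.173930
Θ = −S·φ(d₁)·σ/(2√T) + r·K·e^{−rT}·N(−d₂) = −3.241042 + 0.209342 = -3.031700

price = 0.545216
Θ = -3.031700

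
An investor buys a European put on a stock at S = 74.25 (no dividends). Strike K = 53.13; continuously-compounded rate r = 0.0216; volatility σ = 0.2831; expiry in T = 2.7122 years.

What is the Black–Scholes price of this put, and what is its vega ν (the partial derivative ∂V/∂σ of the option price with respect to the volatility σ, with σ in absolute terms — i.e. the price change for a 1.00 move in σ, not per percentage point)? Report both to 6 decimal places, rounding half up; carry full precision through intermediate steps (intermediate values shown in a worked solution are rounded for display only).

σ√T = 0.2831·√2.7122 = 0.466231
d₁ = (ln(S/K) + (r+σ²/2)T) / (σ√T) = (ln(74.25/53.13) + (0.0216+0.2831²/2)·2.7122) / 0.466231 = (0.334696 + 0.167269) / 0.466231 = 1.076645
d₂ = d₁ − σ√T = 1.076645 − 0.466231 = 0.610415
e^{−rT} = e^{−0.0216·2.7122} = 0.943099
N(−d₁) = 0.140819,  N(−d₂) = 0.270793
Put price V = K·e^{−rT}·N(−d₂) − S·N(−d₁) = 13.568615 − 10.455836 = 3.112780
φ(d₁) = (1/√(2π))·e^{−d₁²/2} = 0.223460
ν = S·φ(d₁)·√T = 27.324850

price = 3.112780
ν = 27.324850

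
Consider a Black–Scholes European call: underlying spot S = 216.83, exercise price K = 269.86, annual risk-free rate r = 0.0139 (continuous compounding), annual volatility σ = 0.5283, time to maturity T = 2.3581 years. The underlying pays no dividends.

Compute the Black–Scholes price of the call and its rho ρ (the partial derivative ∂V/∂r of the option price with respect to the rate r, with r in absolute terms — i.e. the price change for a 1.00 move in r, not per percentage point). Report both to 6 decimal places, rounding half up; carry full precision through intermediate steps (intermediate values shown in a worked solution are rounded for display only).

σ√T = 0.5283·√2.3581 = 0.811263
d₁ = (ln(S/K) + (r+σ²/2)T) / (σ√T) = (ln(216.83/269.86) + (0.0139+0.5283²/2)·2.3581) / 0.811263 = (-0.218790 + 0.361851) / 0.811263 = 0.176345
d₂ = d₁ − σ√T = 0.176345 − 0.811263 = -0.634919
e^{−rT} = e^{−0.0139·2.3581} = 0.967754
N(d₁) = 0.569988,  N(d₂) = 0.262741
Call price V = S·N(d₁) − K·e^{−rT}·N(d₂) = 123.590578 − 68.616863 = 54.973715
ρ = K·T·e^{−rT}·N(d₂) = 161.805424

price = 54.973715
ρ = 161.805424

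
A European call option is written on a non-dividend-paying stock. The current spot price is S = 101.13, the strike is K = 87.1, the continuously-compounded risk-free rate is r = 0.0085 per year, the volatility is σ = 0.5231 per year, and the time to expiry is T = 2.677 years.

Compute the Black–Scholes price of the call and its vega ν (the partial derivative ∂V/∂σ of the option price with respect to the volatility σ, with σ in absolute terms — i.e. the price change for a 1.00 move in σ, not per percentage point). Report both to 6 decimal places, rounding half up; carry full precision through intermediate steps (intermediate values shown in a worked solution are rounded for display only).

price = 39.433605
ν = 54.162126

σ√T = 0.5231·√2.677 = 0.855872
d₁ = (ln(S/K) + (r+σ²/2)T) / (σ√T) = (ln(101.13/87.1) + (0.0085+0.5231²/2)·2.677) / 0.855872 = (0.149350 + 0.389013) / 0.855872 = 0.629023
d₂ = d₁ − σ√T = 0.629023 − 0.855872 = -0.226849
e^{−rT} = e^{−0.0085·2.677} = 0.977502
N(d₁) = 0.735333,  N(d₂) = 0.410270
Call price V = S·N(d₁) − K·e^{−rT}·N(d₂) = 74.364216 − 34.930611 = 39.433605
φ(d₁) = (1/√(2π))·e^{−d₁²/2} = 0.327334
ν = S·φ(d₁)·√T = 54.162126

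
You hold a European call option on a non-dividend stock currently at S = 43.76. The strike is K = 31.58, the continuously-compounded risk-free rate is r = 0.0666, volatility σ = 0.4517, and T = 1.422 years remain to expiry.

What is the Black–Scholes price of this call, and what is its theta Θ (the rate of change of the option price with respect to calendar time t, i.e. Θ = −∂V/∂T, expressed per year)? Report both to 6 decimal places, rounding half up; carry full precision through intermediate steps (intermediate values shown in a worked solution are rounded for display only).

price = 17.355631
Θ = -3.234800

σ√T = 0.4517·√1.422 = 0.538642
d₁ = (ln(S/K) + (r+σ²/2)T) / (σ√T) = (ln(43.76/31.58) + (0.0666+0.4517²/2)·1.422) / 0.538642 = (0.326196 + 0.239773) / 0.538642 = 1.050733
d₂ = d₁ − σ√T = 1.050733 − 0.538642 = 0.512092
e^{−rT} = e^{−0.0666·1.422} = 0.909641
N(d₁) = 0.853309,  N(d₂) = 0.695707
Call price V = S·N(d₁) − K·e^{−rT}·N(d₂) = 37.340823 − 19.985192 = 17.355631
φ(d₁) = (1/√(2π))·e^{−d₁²/2} = 0.229705
Θ = −S·φ(d₁)·σ/(2√T) − r·K·e^{−rT}·N(d₂) = −1.903787 − 1.331014 = -3.234800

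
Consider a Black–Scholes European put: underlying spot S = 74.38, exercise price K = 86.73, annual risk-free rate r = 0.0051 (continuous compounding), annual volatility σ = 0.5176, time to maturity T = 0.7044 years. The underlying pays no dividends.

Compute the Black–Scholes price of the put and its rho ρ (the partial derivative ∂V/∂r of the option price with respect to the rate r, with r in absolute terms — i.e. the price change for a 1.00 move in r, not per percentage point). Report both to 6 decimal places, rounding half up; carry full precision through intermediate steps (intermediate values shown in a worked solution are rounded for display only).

price = 20.646075
ρ = -43.410629

σ√T = 0.5176·√0.7044 = 0.434414
d₁ = (ln(S/K) + (r+σ²/2)T) / (σ√T) = (ln(74.38/86.73) + (0.0051+0.5176²/2)·0.7044) / 0.434414 = (-0.153613 + 0.097950) / 0.434414 = -0.128132
d₂ = d₁ − σ√T = -0.128132 − 0.434414 = -0.562546
e^{−rT} = e^{−0.0051·0.7044} = 0.996414
N(−d₁) = 0.550978,  N(−d₂) = 0.713128
Put price V = K·e^{−rT}·N(−d₂) − S·N(−d₁) = 61.627810 − 40.981735 = 20.646075
ρ = −K·T·e^{−rT}·N(−d₂) = -43.410629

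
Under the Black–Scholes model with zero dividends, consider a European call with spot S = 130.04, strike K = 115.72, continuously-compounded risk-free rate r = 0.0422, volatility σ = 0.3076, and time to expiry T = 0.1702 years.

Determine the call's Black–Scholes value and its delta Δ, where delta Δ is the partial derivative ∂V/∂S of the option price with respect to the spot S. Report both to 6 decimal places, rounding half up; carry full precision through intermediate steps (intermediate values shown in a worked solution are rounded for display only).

σ√T = 0.3076·√0.1702 = 0.126901
d₁ = (ln(S/K) + (r+σ²/2)T) / (σ√T) = (ln(130.04/115.72) + (0.0422+0.3076²/2)·0.1702) / 0.126901 = (0.116669 + 0.015234) / 0.126901 = 1.039414
d₂ = d₁ − σ√T = 1.039414 − 0.126901 = 0.912513
e^{−rT} = e^{−0.0422·0.1702} = 0.992843
N(d₁) = 0.850694,  N(d₂) = 0.819251
Call price V = S·N(d₁) − K·e^{−rT}·N(d₂) = 110.624239 − 94.125198 = 16.499041
Δ = N(d₁) = 0.850694

price = 16.499041
Δ = 0.850694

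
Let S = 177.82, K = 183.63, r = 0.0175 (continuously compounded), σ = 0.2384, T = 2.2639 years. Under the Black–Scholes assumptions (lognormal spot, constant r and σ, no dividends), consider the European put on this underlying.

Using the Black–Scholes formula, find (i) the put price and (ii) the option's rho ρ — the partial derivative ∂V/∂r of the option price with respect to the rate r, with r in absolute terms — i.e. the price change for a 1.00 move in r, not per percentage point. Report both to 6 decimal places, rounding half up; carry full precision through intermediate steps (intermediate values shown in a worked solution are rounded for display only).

price = 24.560409
ρ = -224.951792

σ√T = 0.2384·√2.2639 = 0.358703
d₁ = (ln(S/K) + (r+σ²/2)T) / (σ√T) = (ln(177.82/183.63) + (0.0175+0.2384²/2)·2.2639) / 0.358703 = (-0.032151 + 0.103952) / 0.358703 = 0.200169
d₂ = d₁ − σ√T = 0.200169 − 0.358703 = -0.158534
e^{−rT} = e^{−0.0175·2.2639} = 0.961156
N(−d₁) = 0.420674,  N(−d₂) = 0.562982
Put price V = K·e^{−rT}·N(−d₂) − S·N(−d₁) = 99.364721 − 74.804312 = 24.560409
ρ = −K·T·e^{−rT}·N(−d₂) = -224.951792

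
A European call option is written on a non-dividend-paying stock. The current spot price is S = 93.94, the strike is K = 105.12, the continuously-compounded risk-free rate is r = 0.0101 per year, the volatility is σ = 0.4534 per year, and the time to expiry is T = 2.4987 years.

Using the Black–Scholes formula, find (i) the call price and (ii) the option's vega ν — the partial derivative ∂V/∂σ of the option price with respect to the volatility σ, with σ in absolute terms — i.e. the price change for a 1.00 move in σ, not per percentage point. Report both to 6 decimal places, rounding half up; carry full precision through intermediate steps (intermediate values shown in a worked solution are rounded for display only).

σ√T = 0.4534·√2.4987 = 0.716702
d₁ = (ln(S/K) + (r+σ²/2)T) / (σ√T) = (ln(93.94/105.12) + (0.0101+0.4534²/2)·2.4987) / 0.716702 = (-0.112446 + 0.282068) / 0.716702 = 0.236669
d₂ = d₁ − σ√T = 0.236669 − 0.716702 = -0.480033
e^{−rT} = e^{−0.0101·2.4987} = 0.975079
N(d₁) = 0.593543,  N(d₂) = 0.315602
Call price V = S·N(d₁) − K·e^{−rT}·N(d₂) = 55.757464 − 32.349312 = 23.408152
φ(d₁) = (1/√(2π))·e^{−d₁²/2} = 0.387924
ν = S·φ(d₁)·√T = 57.604278

price = 23.408152
ν = 57.604278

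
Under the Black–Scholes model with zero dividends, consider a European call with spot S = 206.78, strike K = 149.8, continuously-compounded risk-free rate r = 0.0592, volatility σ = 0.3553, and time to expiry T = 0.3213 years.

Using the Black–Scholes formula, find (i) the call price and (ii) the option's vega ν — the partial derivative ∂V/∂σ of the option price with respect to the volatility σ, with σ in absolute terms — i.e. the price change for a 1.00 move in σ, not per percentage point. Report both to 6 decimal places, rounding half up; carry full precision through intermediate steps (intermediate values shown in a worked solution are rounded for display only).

σ√T = 0.3553·√0.3213 = 0.201396
d₁ = (ln(S/K) + (r+σ²/2)T) / (σ√T) = (ln(206.78/149.8) + (0.0592+0.3553²/2)·0.3213) / 0.201396 = (0.322354 + 0.039301) / 0.201396 = 1.795744
d₂ = d₁ − σ√T = 1.795744 − 0.201396 = 1.594348
e^{−rT} = e^{−0.0592·0.3213} = 0.981159
N(d₁) = 0.963732,  N(d₂) = 0.944571
Call price V = S·N(d₁) − K·e^{−rT}·N(d₂) = 199.280584 − 138.830763 = 60.449821
φ(d₁) = (1/√(2π))·e^{−d₁²/2} = 0.079557
ν = S·φ(d₁)·√T = 9.324808

price = 60.449821
ν = 9.324808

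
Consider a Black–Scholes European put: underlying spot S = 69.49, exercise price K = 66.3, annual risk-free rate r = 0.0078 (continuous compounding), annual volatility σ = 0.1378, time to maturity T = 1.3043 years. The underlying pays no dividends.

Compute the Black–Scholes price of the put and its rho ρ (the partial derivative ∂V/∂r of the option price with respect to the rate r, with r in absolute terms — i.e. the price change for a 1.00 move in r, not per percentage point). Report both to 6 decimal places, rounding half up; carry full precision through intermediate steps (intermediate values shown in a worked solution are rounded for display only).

price = 2.582582
ρ = -33.211903

σ√T = 0.1378·√1.3043 = 0.157376
d₁ = (ln(S/K) + (r+σ²/2)T) / (σ√T) = (ln(69.49/66.3) + (0.0078+0.1378²/2)·1.3043) / 0.157376 = (0.046993 + 0.022557) / 0.157376 = 0.441936
d₂ = d₁ − σ√T = 0.441936 − 0.157376 = 0.284560
e^{−rT} = e^{−0.0078·1.3043} = 0.989878
N(−d₁) = 0.329268,  N(−d₂) = 0.387990
Put price V = K·e^{−rT}·N(−d₂) − S·N(−d₁) = 25.463393 − 22.880810 = 2.582582
ρ = −K·T·e^{−rT}·N(−d₂) = -33.211903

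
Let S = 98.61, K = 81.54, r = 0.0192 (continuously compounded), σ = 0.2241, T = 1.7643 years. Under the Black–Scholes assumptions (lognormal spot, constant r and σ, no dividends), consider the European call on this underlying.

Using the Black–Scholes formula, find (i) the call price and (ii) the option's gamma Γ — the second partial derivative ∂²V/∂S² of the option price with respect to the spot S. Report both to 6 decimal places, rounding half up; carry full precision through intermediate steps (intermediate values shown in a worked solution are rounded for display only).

price = 23.192189
Γ = 0.009055

σ√T = 0.2241·√1.7643 = 0.297665
d₁ = (ln(S/K) + (r+σ²/2)T) / (σ√T) = (ln(98.61/81.54) + (0.0192+0.2241²/2)·1.7643) / 0.297665 = (0.190079 + 0.078177) / 0.297665 = 0.901200
d₂ = d₁ − σ√T = 0.901200 − 0.297665 = 0.603535
e^{−rT} = e^{−0.0192·1.7643} = 0.966693
N(d₁) = 0.816259,  N(d₂) = 0.726923
Call price V = S·N(d₁) − K·e^{−rT}·N(d₂) = 80.491295 − 57.299107 = 23.192189
φ(d₁) = (1/√(2π))·e^{−d₁²/2} = 0.265798
Γ = φ(d₁) / (S·σ·√T) = 0.009055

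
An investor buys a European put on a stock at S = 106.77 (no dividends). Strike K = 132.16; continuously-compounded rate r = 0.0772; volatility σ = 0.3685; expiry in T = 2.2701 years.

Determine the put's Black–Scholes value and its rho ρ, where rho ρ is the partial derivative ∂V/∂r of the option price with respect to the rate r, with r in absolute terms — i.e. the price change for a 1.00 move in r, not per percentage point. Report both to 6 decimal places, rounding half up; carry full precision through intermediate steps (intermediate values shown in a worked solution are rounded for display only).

price = 25.929174
ρ = -159.986850

σ√T = 0.3685·√2.2701 = 0.555213
d₁ = (ln(S/K) + (r+σ²/2)T) / (σ√T) = (ln(106.77/132.16) + (0.0772+0.3685²/2)·2.2701) / 0.555213 = (-0.213336 + 0.329383) / 0.555213 = 0.209012
d₂ = d₁ − σ√T = 0.209012 − 0.555213 = -0.346201
e^{−rT} = e^{−0.0772·2.2701} = 0.839246
N(−d₁) = 0.417219,  N(−d₂) = 0.635404
Put price V = K·e^{−rT}·N(−d₂) − S·N(−d₁) = 70.475684 − 44.546510 = 25.929174
ρ = −K·T·e^{−rT}·N(−d₂) = -159.986850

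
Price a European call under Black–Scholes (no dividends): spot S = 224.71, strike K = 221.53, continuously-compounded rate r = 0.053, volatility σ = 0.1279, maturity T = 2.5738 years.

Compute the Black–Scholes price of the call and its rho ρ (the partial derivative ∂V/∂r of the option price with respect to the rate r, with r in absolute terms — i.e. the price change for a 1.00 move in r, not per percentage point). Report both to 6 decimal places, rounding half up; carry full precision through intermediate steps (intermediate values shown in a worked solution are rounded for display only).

σ√T = 0.1279·√2.5738 = 0.205191
d₁ = (ln(S/K) + (r+σ²/2)T) / (σ√T) = (ln(224.71/221.53) + (0.053+0.1279²/2)·2.5738) / 0.205191 = (0.014253 + 0.157463) / 0.205191 = 0.836859
d₂ = d₁ − σ√T = 0.836859 − 0.205191 = 0.631668
e^{−rT} = e^{−0.053·2.5738} = 0.872484
N(d₁) = 0.798664,  N(d₂) = 0.736198
Call price V = S·N(d₁) − K·e^{−rT}·N(d₂) = 179.467779 − 142.293302 = 37.174477
ρ = K·T·e^{−rT}·N(d₂) = 366.234500

price = 37.174477
ρ = 366.234500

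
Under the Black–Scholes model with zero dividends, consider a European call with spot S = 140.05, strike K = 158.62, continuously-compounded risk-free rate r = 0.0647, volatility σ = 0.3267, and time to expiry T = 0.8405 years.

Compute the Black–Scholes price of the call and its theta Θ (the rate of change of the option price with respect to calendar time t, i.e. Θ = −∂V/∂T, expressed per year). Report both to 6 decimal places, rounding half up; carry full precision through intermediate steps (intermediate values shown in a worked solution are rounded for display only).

price = 12.658173
Θ = -13.326583

σ√T = 0.3267·√0.8405 = 0.299515
d₁ = (ln(S/K) + (r+σ²/2)T) / (σ√T) = (ln(140.05/158.62) + (0.0647+0.3267²/2)·0.8405) / 0.299515 = (-0.124512 + 0.099235) / 0.299515 = -0.084393
d₂ = d₁ − σ√T = -0.084393 − 0.299515 = -0.383908
e^{−rT} = e^{−0.0647·0.8405} = 0.947072
N(d₁) = 0.466372,  N(d₂) = 0.350523
Call price V = S·N(d₁) − K·e^{−rT}·N(d₂) = 65.315374 − 52.657201 = 12.658173
φ(d₁) = (1/√(2π))·e^{−d₁²/2} = 0.397524
Θ = −S·φ(d₁)·σ/(2√T) − r·K·e^{−rT}·N(d₂) = −9.919662 − 3.406921 = -13.326583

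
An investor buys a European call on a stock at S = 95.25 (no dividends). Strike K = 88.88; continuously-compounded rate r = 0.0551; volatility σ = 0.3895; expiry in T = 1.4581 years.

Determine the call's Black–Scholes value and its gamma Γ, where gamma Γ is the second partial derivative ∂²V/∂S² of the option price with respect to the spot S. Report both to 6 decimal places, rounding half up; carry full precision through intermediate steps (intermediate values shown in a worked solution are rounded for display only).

price = 23.903668
Γ = 0.007642

σ√T = 0.3895·√1.4581 = 0.470328
d₁ = (ln(S/K) + (r+σ²/2)T) / (σ√T) = (ln(95.25/88.88) + (0.0551+0.3895²/2)·1.4581) / 0.470328 = (0.069218 + 0.190946) / 0.470328 = 0.553153
d₂ = d₁ − σ√T = 0.553153 − 0.470328 = 0.082825
e^{−rT} = e^{−0.0551·1.4581} = 0.922801
N(d₁) = 0.709921,  N(d₂) = 0.533005
Call price V = S·N(d₁) − K·e^{−rT}·N(d₂) = 67.619946 − 43.716278 = 23.903668
φ(d₁) = (1/√(2π))·e^{−d₁²/2} = 0.342348
Γ = φ(d₁) / (S·σ·√T) = 0.007642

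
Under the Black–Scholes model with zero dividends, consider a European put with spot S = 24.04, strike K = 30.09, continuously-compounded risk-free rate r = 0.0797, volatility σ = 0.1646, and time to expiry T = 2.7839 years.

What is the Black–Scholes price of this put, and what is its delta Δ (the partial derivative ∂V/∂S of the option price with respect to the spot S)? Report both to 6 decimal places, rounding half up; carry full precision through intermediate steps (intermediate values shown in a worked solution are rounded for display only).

σ√T = 0.1646·√2.7839 = 0.274635
d₁ = (ln(S/K) + (r+σ²/2)T) / (σ√T) = (ln(24.04/30.09) + (0.0797+0.1646²/2)·2.7839) / 0.274635 = (-0.224474 + 0.259589) / 0.274635 = 0.127862
d₂ = d₁ − σ√T = 0.127862 − 0.274635 = -0.146774
e^{−rT} = e^{−0.0797·2.7839} = 0.801014
N(−d₁) = 0.449129,  N(−d₂) = 0.558345
Put price V = K·e^{−rT}·N(−d₂) − S·N(−d₁) = 13.457510 − 10.797066 = 2.660444
Δ = −N(−d₁) = -0.449129

price = 2.660444
Δ = -0.449129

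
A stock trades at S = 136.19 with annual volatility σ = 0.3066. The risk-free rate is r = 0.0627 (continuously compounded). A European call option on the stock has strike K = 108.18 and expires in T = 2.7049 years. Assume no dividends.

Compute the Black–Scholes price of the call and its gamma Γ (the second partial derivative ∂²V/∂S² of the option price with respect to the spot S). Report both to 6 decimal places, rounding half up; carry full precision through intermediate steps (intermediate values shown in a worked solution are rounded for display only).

σ√T = 0.3066·√2.7049 = 0.504252
d₁ = (ln(S/K) + (r+σ²/2)T) / (σ√T) = (ln(136.19/108.18) + (0.0627+0.3066²/2)·2.7049) / 0.504252 = (0.230254 + 0.296732) / 0.504252 = 1.045086
d₂ = d₁ − σ√T = 1.045086 − 0.504252 = 0.540834
e^{−rT} = e^{−0.0627·2.7049} = 0.844005
N(d₁) = 0.852008,  N(d₂) = 0.705689
Call price V = S·N(d₁) − K·e^{−rT}·N(d₂) = 116.035019 − 64.432522 = 51.602497
φ(d₁) = (1/√(2π))·e^{−d₁²/2} = 0.231069
Γ = φ(d₁) / (S·σ·√T) = 0.003365

price = 51.602497
Γ = 0.003365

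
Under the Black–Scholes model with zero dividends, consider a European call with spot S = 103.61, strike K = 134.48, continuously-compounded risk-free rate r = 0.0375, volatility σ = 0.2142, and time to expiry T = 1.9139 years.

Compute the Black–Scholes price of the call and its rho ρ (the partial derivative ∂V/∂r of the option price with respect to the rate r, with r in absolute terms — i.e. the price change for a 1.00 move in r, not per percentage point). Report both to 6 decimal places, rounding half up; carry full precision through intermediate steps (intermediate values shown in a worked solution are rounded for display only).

σ√T = 0.2142·√1.9139 = 0.296332
d₁ = (ln(S/K) + (r+σ²/2)T) / (σ√T) = (ln(103.61/134.48) + (0.0375+0.2142²/2)·1.9139) / 0.296332 = (-0.260782 + 0.115678) / 0.296332 = -0.489666
d₂ = d₁ − σ√T = -0.489666 − 0.296332 = -0.785999
e^{−rT} = e^{−0.0375·1.9139} = 0.930744
N(d₁) = 0.312185,  N(d₂) = 0.215934
Call price V = S·N(d₁) − K·e^{−rT}·N(d₂) = 32.345493 − 27.027706 = 5.317787
ρ = K·T·e^{−rT}·N(d₂) = 51.728326

price = 5.317787
ρ = 51.728326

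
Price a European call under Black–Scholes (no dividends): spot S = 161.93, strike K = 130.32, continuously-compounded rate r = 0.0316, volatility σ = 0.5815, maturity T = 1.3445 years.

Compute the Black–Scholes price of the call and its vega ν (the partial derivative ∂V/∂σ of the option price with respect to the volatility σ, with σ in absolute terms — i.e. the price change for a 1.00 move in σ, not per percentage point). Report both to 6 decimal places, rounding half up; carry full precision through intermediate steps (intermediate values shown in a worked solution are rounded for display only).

σ√T = 0.5815·√1.3445 = 0.674264
d₁ = (ln(S/K) + (r+σ²/2)T) / (σ√T) = (ln(161.93/130.32) + (0.0316+0.5815²/2)·1.3445) / 0.674264 = (0.217171 + 0.269802) / 0.674264 = 0.722229
d₂ = d₁ − σ√T = 0.722229 − 0.674264 = 0.047965
e^{−rT} = e^{−0.0316·1.3445} = 0.958404
N(d₁) = 0.764923,  N(d₂) = 0.519128
Call price V = S·N(d₁) − K·e^{−rT}·N(d₂) = 123.864030 − 64.838660 = 59.025370
φ(d₁) = (1/√(2π))·e^{−d₁²/2} = 0.307357
ν = S·φ(d₁)·√T = 57.709915

price = 59.025370
ν = 57.709915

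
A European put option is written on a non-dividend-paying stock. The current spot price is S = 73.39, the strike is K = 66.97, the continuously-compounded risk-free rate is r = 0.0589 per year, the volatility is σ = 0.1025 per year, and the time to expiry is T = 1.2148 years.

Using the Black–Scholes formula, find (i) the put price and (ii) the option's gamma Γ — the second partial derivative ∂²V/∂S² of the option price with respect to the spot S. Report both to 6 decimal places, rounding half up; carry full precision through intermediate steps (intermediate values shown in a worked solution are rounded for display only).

price = 0.254049
Γ = 0.015618

σ√T = 0.1025·√1.2148 = 0.112973
d₁ = (ln(S/K) + (r+σ²/2)T) / (σ√T) = (ln(73.39/66.97) + (0.0589+0.1025²/2)·1.2148) / 0.112973 = (0.091543 + 0.077933) / 0.112973 = 1.500142
d₂ = d₁ − σ√T = 1.500142 − 0.112973 = 1.387168
e^{−rT} = e^{−0.0589·1.2148} = 0.930948
N(−d₁) = 0.066789,  N(−d₂) = 0.082695
Put price V = K·e^{−rT}·N(−d₂) − S·N(−d₁) = 5.155682 − 4.901633 = 0.254049
φ(d₁) = (1/√(2π))·e^{−d₁²/2} = 0.129490
Γ = φ(d₁) / (S·σ·√T) = 0.015618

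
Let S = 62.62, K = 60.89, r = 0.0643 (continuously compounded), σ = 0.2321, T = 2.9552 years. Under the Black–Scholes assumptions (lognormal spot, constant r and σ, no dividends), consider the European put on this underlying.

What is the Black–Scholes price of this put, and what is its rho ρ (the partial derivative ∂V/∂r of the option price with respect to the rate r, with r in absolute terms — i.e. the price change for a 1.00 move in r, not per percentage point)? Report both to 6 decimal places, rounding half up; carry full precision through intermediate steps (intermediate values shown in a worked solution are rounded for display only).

price = 4.076200
ρ = -54.210049

σ√T = 0.2321·√2.9552 = 0.398996
d₁ = (ln(S/K) + (r+σ²/2)T) / (σ√T) = (ln(62.62/60.89) + (0.0643+0.2321²/2)·2.9552) / 0.398996 = (0.028016 + 0.269618) / 0.398996 = 0.745957
d₂ = d₁ − σ√T = 0.745957 − 0.398996 = 0.346961
e^{−rT} = e^{−0.0643·2.9552} = 0.826943
N(−d₁) = 0.227847,  N(−d₂) = 0.364310
Put price V = K·e^{−rT}·N(−d₂) − S·N(−d₁) = 18.343953 − 14.267753 = 4.076200
ρ = −K·T·e^{−rT}·N(−d₂) = -54.210049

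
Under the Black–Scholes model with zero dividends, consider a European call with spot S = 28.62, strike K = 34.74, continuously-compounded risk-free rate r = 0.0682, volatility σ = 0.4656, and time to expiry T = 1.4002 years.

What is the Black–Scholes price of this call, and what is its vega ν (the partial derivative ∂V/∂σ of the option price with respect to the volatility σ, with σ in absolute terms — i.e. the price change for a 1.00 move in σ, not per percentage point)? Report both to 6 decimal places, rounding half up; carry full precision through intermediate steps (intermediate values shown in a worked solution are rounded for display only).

price = 5.155651
ν = 13.447106

σ√T = 0.4656·√1.4002 = 0.550945
d₁ = (ln(S/K) + (r+σ²/2)T) / (σ√T) = (ln(28.62/34.74) + (0.0682+0.4656²/2)·1.4002) / 0.550945 = (-0.193786 + 0.247264) / 0.550945 = 0.097065
d₂ = d₁ − σ√T = 0.097065 − 0.550945 = -0.453879
e^{−rT} = e^{−0.0682·1.4002} = 0.908924
N(d₁) = 0.538663,  N(d₂) = 0.324958
Call price V = S·N(d₁) − K·e^{−rT}·N(d₂) = 15.416529 − 10.260878 = 5.155651
φ(d₁) = (1/√(2π))·e^{−d₁²/2} = 0.397067
ν = S·φ(d₁)·√T = 13.447106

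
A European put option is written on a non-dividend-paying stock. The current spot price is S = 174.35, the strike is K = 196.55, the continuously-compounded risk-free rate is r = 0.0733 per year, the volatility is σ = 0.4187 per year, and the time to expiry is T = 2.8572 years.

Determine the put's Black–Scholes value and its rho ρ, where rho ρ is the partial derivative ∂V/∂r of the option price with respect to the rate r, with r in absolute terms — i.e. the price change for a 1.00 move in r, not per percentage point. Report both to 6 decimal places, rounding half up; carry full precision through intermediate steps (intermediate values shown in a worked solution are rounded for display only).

price = 39.037127
ρ = -268.682348

σ√T = 0.4187·√2.8572 = 0.707739
d₁ = (ln(S/K) + (r+σ²/2)T) / (σ√T) = (ln(174.35/196.55) + (0.0733+0.4187²/2)·2.8572) / 0.707739 = (-0.119852 + 0.459880) / 0.707739 = 0.480443
d₂ = d₁ − σ√T = 0.480443 − 0.707739 = -0.227297
e^{−rT} = e^{−0.0733·2.8572} = 0.811044
N(−d₁) = 0.315456,  N(−d₂) = 0.589903
Put price V = K·e^{−rT}·N(−d₂) − S·N(−d₁) = 94.036941 − 54.999814 = 39.037127
ρ = −K·T·e^{−rT}·N(−d₂) = -268.682348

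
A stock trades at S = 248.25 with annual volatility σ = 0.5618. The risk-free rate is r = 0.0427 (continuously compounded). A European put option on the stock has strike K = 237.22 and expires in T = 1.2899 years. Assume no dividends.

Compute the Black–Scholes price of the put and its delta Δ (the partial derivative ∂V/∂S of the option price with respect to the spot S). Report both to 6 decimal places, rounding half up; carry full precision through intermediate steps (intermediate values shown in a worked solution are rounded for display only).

price = 48.000770
Δ = -0.316830

σ√T = 0.5618·√1.2899 = 0.638057
d₁ = (ln(S/K) + (r+σ²/2)T) / (σ√T) = (ln(248.25/237.22) + (0.0427+0.5618²/2)·1.2899) / 0.638057 = (0.045448 + 0.258637) / 0.638057 = 0.476580
d₂ = d₁ − σ√T = 0.476580 − 0.638057 = -0.161477
e^{−rT} = e^{−0.0427·1.2899} = 0.946411
N(−d₁) = 0.316830,  N(−d₂) = 0.564141
Put price V = K·e^{−rT}·N(−d₂) − S·N(−d₁) = 126.653931 − 78.653161 = 48.000770
Δ = −N(−d₁) = -0.316830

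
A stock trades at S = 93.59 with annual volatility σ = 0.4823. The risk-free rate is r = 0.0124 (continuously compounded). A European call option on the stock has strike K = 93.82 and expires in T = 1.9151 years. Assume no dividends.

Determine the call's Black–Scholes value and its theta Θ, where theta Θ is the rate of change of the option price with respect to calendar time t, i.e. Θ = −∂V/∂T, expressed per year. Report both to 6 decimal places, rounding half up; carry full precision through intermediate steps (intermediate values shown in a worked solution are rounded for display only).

price = 25.205336
Θ = -6.518882

σ√T = 0.4823·√1.9151 = 0.667441
d₁ = (ln(S/K) + (r+σ²/2)T) / (σ√T) = (ln(93.59/93.82) + (0.0124+0.4823²/2)·1.9151) / 0.667441 = (-0.002455 + 0.246486) / 0.667441 = 0.365623
d₂ = d₁ − σ√T = 0.365623 − 0.667441 = -0.301819
e^{−rT} = e^{−0.0124·1.9151} = 0.976533
N(d₁) = 0.642677,  N(d₂) = 0.381395
Call price V = S·N(d₁) − K·e^{−rT}·N(d₂) = 60.148108 − 34.942771 = 25.205336
φ(d₁) = (1/√(2π))·e^{−d₁²/2} = 0.373149
Θ = −S·φ(d₁)·σ/(2√T) − r·K·e^{−rT}·N(d₂) = −6.085592 − 0.433290 = -6.518882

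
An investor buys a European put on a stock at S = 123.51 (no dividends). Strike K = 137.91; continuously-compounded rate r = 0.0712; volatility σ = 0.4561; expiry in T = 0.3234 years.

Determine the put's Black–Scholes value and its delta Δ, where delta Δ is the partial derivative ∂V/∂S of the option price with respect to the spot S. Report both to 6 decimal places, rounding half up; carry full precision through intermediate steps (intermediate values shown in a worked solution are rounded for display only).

price = 19.698138
Δ = -0.581881

σ√T = 0.4561·√0.3234 = 0.259376
d₁ = (ln(S/K) + (r+σ²/2)T) / (σ√T) = (ln(123.51/137.91) + (0.0712+0.4561²/2)·0.3234) / 0.259376 = (-0.110279 + 0.056664) / 0.259376 = -0.206708
d₂ = d₁ − σ√T = -0.206708 − 0.259376 = -0.466084
e^{−rT} = e^{−0.0712·0.3234} = 0.977237
N(−d₁) = 0.581881,  N(−d₂) = 0.679422
Put price V = K·e^{−rT}·N(−d₂) − S·N(−d₁) = 91.566259 − 71.868121 = 19.698138
Δ = −N(−d₁) = -0.581881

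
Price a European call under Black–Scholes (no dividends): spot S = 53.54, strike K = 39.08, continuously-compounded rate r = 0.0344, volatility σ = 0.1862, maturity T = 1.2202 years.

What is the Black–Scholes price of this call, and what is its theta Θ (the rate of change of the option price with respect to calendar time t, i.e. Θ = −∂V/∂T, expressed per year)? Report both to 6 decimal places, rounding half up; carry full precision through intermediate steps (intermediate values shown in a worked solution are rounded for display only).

σ√T = 0.1862·√1.2202 = 0.205681
d₁ = (ln(S/K) + (r+σ²/2)T) / (σ√T) = (ln(53.54/39.08) + (0.0344+0.1862²/2)·1.2202) / 0.205681 = (0.314818 + 0.063127) / 0.205681 = 1.837528
d₂ = d₁ − σ√T = 1.837528 − 0.205681 = 1.631847
e^{−rT} = e^{−0.0344·1.2202} = 0.958894
N(d₁) = 0.966934,  N(d₂) = 0.948644
Call price V = S·N(d₁) − K·e^{−rT}·N(d₂) = 51.769648 − 35.549084 = 16.220564
φ(d₁) = (1/√(2π))·e^{−d₁²/2} = 0.073741
Θ = −S·φ(d₁)·σ/(2√T) − r·K·e^{−rT}·N(d₂) = −0.332754 − 1.222888 = -1.555642

price = 16.220564
Θ = -1.555642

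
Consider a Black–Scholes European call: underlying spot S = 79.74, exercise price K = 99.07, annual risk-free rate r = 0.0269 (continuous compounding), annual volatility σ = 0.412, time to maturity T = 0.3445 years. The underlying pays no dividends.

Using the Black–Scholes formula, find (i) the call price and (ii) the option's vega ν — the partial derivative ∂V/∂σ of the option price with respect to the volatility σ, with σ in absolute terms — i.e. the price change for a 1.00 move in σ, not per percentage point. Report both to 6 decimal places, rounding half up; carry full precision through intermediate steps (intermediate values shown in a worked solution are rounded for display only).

price = 2.303587
ν = 14.216667

σ√T = 0.412·√0.3445 = 0.241820
d₁ = (ln(S/K) + (r+σ²/2)T) / (σ√T) = (ln(79.74/99.07) + (0.0269+0.412²/2)·0.3445) / 0.241820 = (-0.217055 + 0.038505) / 0.241820 = -0.738359
d₂ = d₁ − σ√T = -0.738359 − 0.241820 = -0.980179
e^{−rT} = e^{−0.0269·0.3445} = 0.990776
N(d₁) = 0.230148,  N(d₂) = 0.163499
Call price V = S·N(d₁) − K·e^{−rT}·N(d₂) = 18.352008 − 16.048421 = 2.303587
φ(d₁) = (1/√(2π))·e^{−d₁²/2} = 0.303757
ν = S·φ(d₁)·√T = 14.216667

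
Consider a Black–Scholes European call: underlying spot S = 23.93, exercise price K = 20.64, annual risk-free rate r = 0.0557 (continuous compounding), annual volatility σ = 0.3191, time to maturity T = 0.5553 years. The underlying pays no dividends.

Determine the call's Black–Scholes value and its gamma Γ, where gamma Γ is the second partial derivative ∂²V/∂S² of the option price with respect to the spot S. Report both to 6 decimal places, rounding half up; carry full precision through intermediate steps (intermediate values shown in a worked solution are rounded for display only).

σ√T = 0.3191·√0.5553 = 0.237788
d₁ = (ln(S/K) + (r+σ²/2)T) / (σ√T) = (ln(23.93/20.64) + (0.0557+0.3191²/2)·0.5553) / 0.237788 = (0.147902 + 0.059202) / 0.237788 = 0.870959
d₂ = d₁ − σ√T = 0.870959 − 0.237788 = 0.633170
e^{−rT} = e^{−0.0557·0.5553} = 0.969543
N(d₁) = 0.808112,  N(d₂) = 0.736689
Call price V = S·N(d₁) − K·e^{−rT}·N(d₂) = 19.338111 − 14.742153 = 4.595958
φ(d₁) = (1/√(2π))·e^{−d₁²/2} = 0.273017
Γ = φ(d₁) / (S·σ·√T) = 0.047979

price = 4.595958
Γ = 0.047979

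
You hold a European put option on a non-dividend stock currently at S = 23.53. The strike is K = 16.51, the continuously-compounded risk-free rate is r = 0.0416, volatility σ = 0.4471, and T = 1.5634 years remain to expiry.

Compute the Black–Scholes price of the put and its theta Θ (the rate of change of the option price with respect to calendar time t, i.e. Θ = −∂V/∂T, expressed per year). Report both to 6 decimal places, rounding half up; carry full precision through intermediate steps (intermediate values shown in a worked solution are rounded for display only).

σ√T = 0.4471·√1.5634 = 0.559036
d₁ = (ln(S/K) + (r+σ²/2)T) / (σ√T) = (ln(23.53/16.51) + (0.0416+0.4471²/2)·1.5634) / 0.559036 = (0.354310 + 0.221298) / 0.559036 = 1.029644
d₂ = d₁ − σ√T = 1.029644 − 0.559036 = 0.470608
e^{−rT} = e^{−0.0416·1.5634} = 0.937032
N(−d₁) = 0.151589,  N(−d₂) = 0.318960
Put price V = K·e^{−rT}·N(−d₂) − S·N(−d₁) = 4.934445 − 3.566879 = 1.367566
φ(d₁) = (1/√(2π))·e^{−d₁²/2} = 0.234800
Θ = −S·φ(d₁)·σ/(2√T) + r·K·e^{−rT}·N(−d₂) = −0.987778 + 0.205273 = -0.782505

price = 1.367566
Θ = -0.782505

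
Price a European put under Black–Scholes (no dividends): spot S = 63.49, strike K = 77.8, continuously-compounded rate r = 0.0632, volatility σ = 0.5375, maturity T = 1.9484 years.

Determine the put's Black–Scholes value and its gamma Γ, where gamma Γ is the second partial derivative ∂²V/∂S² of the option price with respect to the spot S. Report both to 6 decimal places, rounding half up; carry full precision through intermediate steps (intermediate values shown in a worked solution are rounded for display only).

σ√T = 0.5375·√1.9484 = 0.750270
d₁ = (ln(S/K) + (r+σ²/2)T) / (σ√T) = (ln(63.49/77.8) + (0.0632+0.5375²/2)·1.9484) / 0.750270 = (-0.203259 + 0.404591) / 0.750270 = 0.268347
d₂ = d₁ − σ√T = 0.268347 − 0.750270 = -0.481923
e^{−rT} = e^{−0.0632·1.9484} = 0.884141
N(−d₁) = 0.394216,  N(−d₂) = 0.685070
Put price V = K·e^{−rT}·N(−d₂) − S·N(−d₁) = 47.123321 − 25.028793 = 22.094528
φ(d₁) = (1/√(2π))·e^{−d₁²/2} = 0.384834
Γ = φ(d₁) / (S·σ·√T) = 0.008079

price = 22.094528
Γ = 0.008079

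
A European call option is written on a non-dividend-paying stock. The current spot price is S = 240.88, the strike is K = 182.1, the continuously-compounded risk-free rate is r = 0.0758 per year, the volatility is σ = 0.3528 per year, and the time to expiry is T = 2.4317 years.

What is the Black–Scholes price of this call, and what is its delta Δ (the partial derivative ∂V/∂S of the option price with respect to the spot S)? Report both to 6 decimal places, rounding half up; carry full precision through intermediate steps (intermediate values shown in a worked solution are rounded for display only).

σ√T = 0.3528·√2.4317 = 0.550153
d₁ = (ln(S/K) + (r+σ²/2)T) / (σ√T) = (ln(240.88/182.1) + (0.0758+0.3528²/2)·2.4317) / 0.550153 = (0.279743 + 0.335657) / 0.550153 = 1.118598
d₂ = d₁ − σ√T = 1.118598 − 0.550153 = 0.568445
e^{−rT} = e^{−0.0758·2.4317} = 0.831667
N(d₁) = 0.868344,  N(d₂) = 0.715133
Call price V = S·N(d₁) − K·e^{−rT}·N(d₂) = 209.166724 − 108.304530 = 100.862194
Δ = N(d₁) = 0.868344

price = 100.862194
Δ = 0.868344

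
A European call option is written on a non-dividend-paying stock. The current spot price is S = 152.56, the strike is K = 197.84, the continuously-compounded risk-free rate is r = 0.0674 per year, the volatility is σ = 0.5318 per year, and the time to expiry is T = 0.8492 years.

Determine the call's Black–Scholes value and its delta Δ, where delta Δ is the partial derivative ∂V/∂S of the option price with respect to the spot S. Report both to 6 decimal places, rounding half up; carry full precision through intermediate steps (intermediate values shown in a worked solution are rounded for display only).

price = 18.413817
Δ = 0.433089

σ√T = 0.5318·√0.8492 = 0.490065
d₁ = (ln(S/K) + (r+σ²/2)T) / (σ√T) = (ln(152.56/197.84) + (0.0674+0.5318²/2)·0.8492) / 0.490065 = (-0.259901 + 0.177318) / 0.490065 = -0.168514
d₂ = d₁ − σ√T = -0.168514 − 0.490065 = -0.658579
e^{−rT} = e^{−0.0674·0.8492} = 0.944371
N(d₁) = 0.433089,  N(d₂) = 0.255083
Call price V = S·N(d₁) − K·e^{−rT}·N(d₂) = 66.072106 − 47.658290 = 18.413817
Δ = N(d₁) = 0.433089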